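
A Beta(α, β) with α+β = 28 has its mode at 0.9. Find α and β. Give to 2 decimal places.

α = 24.40, β = 3.60

Mode = (α−1)/(κ−2) with κ = α+β, so α−1 = 0.9·26 = 23.40.
α = 24.40; β = κ − α = 3.60.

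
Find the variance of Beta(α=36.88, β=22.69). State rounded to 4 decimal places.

0.0039

μ = 36.88/59.57 = 0.619104; Var = μ(1−μ)/(α+β+1) = 0.2358143/60.57 = 0.0039.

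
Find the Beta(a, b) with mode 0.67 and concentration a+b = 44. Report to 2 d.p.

For a,b>1 the mode is (a−1)/(a+b−2), so a = mode·(κ−2)+1 = 0.67×42+1 = 29.14.
And b = (1−mode)·(κ−2)+1 = 0.33×42+1 = 14.86.

a = 29.14, b = 14.86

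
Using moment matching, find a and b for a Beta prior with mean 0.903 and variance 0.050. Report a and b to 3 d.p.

By moment matching, a+b = μ(1−μ)/σ² − 1 = (0.903·0.097)/0.050 − 1 = 1.7518 − 1 = 0.7518.
Since a/(a+b) = μ, a = 0.903·0.7518 = 0.679 and b = 0.097·0.7518 = 0.073.

a = 0.679, b = 0.073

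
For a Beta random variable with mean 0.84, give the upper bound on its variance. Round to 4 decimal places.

0.1344

For fixed mean μ the Beta variance is μ(1−μ)/(α+β+1), increasing as α+β decreases.
Its least upper bound (not attained) is μ(1−μ) = 0.84·0.16 = 0.1344.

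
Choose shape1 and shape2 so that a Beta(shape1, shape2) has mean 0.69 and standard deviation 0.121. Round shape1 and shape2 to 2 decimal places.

shape1 = 9.39, shape2 = 4.22

First σ² = 0.014641. Setting shape1 = μn, shape2 = (1−μ)n with n = shape1+shape2,
μ(1−μ)/(n+1) = 0.014641 ⇒ n+1 = 0.2139/0.014641 = 14.6097 ⇒ n = 13.6097.
Hence shape1 = 0.69×13.6097 = 9.39, shape2 = 0.31×13.6097 = 4.22.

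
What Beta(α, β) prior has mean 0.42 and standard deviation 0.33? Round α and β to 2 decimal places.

Variance = 0.33² = 0.1089. The moment-matching identity α+β = μ(1−μ)/Var − 1 gives
α+β = 0.2436/0.1089 − 1 = 1.2369, so α = μ·1.2369 = 0.52 and β = (1−μ)·1.2369 = 0.72.

α = 0.52, β = 0.72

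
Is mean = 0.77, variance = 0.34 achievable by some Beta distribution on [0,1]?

No

The Beta variance bound is σ² < μ(1−μ).
Here μ(1−μ) = 0.77×0.23 = 0.1771, and 0.34 ≥ 0.1771.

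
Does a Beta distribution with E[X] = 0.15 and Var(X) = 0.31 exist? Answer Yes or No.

No

A Beta with mean μ has variance μ(1−μ)/(α+β+1) < μ(1−μ).
Here μ(1−μ) = 0.15×0.85 = 0.1275, and 0.31 ≥ 0.1275.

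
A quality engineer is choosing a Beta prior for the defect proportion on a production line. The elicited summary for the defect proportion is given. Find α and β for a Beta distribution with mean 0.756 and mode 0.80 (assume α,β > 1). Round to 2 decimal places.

α = 10.31, β = 3.33

Let s = α+β. Mean gives α = μs = 0.756s; mode gives (α−1)/(s−2) = 0.80.
Substituting: 0.756s − 1 = 0.80(s−2) = 0.80s − 1.60, so -0.044s = -0.60 and s = 13.6364.
Then α = 0.756×13.6364 = 10.31 and β = s−α = 3.33.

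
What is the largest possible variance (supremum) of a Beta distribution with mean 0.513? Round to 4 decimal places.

Var = μ(1−μ)/(α+β+1), which approaches μ(1−μ) as α+β → 0.
So the supremum is μ(1−μ) = 0.513×0.487 = 0.2498.

0.2498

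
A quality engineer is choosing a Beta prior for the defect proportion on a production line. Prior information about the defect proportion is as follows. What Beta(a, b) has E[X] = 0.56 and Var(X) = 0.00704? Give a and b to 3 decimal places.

a = 19.040, b = 14.960

Let s = a+b. The Beta variance is μ(1−μ)/(s+1).
So s+1 = μ(1−μ)/σ² = (0.56×0.44)/0.00704 = 0.2464/0.00704 = 35.0000, giving s = 34.0000.
Then a = μs = 0.56×34.0000 = 19.040 and b = (1−μ)s = 0.44×34.0000 = 14.960.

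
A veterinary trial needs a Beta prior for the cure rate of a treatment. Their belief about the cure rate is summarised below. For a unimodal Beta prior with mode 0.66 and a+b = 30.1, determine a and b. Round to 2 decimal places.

a = 19.55, b = 10.55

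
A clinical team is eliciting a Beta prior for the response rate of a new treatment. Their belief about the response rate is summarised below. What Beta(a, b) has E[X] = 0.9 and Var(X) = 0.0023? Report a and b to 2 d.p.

Write ν = a+b; then a = μν and Var = μ(1−μ)/(ν+1).
ν = μ(1−μ)/Var − 1 = 0.09/0.0023 − 1 = 38.1304.
a = 0.9·38.1304 = 34.32, b = 0.1·38.1304 = 3.81.

a = 34.32, b = 3.81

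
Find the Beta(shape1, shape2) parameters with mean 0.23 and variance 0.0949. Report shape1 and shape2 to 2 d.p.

Let s = shape1+shape2. The Beta variance is μ(1−μ)/(s+1).
So s+1 = μ(1−μ)/σ² = (0.23×0.77)/0.0949 = 0.1771/0.0949 = 1.8662, giving s = 0.8662.
Then shape1 = μs = 0.23×0.8662 = 0.20 and shape2 = (1−μ)s = 0.77×0.8662 = 0.67.

shape1 = 0.20, shape2 = 0.67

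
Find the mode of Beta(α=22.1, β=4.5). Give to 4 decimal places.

The density x^(α−1)(1−x)^(β−1) is maximised at (α−1)/(α+β−2) = 21.1/24.6 = 0.8577.

0.8577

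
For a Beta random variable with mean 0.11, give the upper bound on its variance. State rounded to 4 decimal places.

Var = μ(1−μ)/(α+β+1), which approaches μ(1−μ) as α+β → 0.
So the supremum is μ(1−μ) = 0.11×0.89 = 0.0979.

0.0979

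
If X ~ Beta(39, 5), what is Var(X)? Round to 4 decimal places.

0.0022

μ = 39/44 = 0.886364; Var = μ(1−μ)/(α+β+1) = 0.1007231/45 = 0.0022.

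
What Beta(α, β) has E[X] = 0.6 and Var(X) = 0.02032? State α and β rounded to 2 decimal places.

α = 6.49, β = 4.32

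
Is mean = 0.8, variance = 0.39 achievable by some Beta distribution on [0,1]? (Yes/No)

For any Beta, Var(X) < E[X]·(1−E[X]).
Here μ(1−μ) = 0.8×0.2 = 0.16, and 0.39 ≥ 0.16.

No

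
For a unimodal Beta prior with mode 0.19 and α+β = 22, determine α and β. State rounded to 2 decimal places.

Since the density peak of Beta(α,β) is at (α−1)/(α+β−2),
α = 1 + 0.19(22−2) = 4.80 and β = 22 − 4.80 = 17.20.

α = 4.80, β = 17.20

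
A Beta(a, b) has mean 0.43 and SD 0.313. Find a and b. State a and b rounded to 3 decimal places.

First σ² = 0.097969. Setting a = μn, b = (1−μ)n with n = a+b,
μ(1−μ)/(n+1) = 0.097969 ⇒ n+1 = 0.2451/0.097969 = 2.5018 ⇒ n = 1.5018.
Hence a = 0.43×1.5018 = 0.646, b = 0.57×1.5018 = 0.856.

a = 0.646, b = 0.856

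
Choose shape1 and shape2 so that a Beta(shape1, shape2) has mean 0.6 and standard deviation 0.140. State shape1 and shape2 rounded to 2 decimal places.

First σ² = 0.019600. Setting shape1 = μn, shape2 = (1−μ)n with n = shape1+shape2,
μ(1−μ)/(n+1) = 0.019600 ⇒ n+1 = 0.24/0.019600 = 12.2449 ⇒ n = 11.2449.
Hence shape1 = 0.6×11.2449 = 6.75, shape2 = 0.4×11.2449 = 4.50.

shape1 = 6.75, shape2 = 4.50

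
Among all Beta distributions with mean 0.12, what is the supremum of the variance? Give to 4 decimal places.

Var = μ(1−μ)/(α+β+1), which approaches μ(1−μ) as α+β → 0.
So the supremum is μ(1−μ) = 0.12×0.88 = 0.1056.

0.1056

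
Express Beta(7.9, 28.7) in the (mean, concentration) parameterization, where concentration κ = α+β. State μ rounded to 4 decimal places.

μ = 0.2158, κ = 36.6

κ = α+β = 7.9+28.7 = 36.6; μ = α/κ = 7.9/36.6 = 0.2158.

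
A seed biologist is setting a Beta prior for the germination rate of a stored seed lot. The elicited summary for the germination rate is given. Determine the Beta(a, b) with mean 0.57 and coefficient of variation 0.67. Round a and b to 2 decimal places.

a = 0.39, b = 0.29

Var = (CV·μ)² = (0.67×0.57)² = 0.145848.
a+b = μ(1−μ)/Var − 1 = 0.2451/0.145848 − 1 = 0.6805.
Thus a = 0.57·0.6805 = 0.39 and b = 0.43·0.6805 = 0.29.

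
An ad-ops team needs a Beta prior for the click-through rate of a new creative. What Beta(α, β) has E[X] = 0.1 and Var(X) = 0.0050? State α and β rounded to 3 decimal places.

Let s = α+β. The Beta variance is μ(1−μ)/(s+1).
So s+1 = μ(1−μ)/σ² = (0.1×0.9)/0.0050 = 0.09/0.0050 = 18.0000, giving s = 17.0000.
Then α = μs = 0.1×17.0000 = 1.700 and β = (1−μ)s = 0.9×17.0000 = 15.300.

α = 1.700, β = 15.300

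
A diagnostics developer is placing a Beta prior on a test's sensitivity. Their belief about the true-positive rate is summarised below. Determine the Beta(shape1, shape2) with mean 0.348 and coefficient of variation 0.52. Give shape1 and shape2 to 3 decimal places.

shape1 = 2.063, shape2 = 3.866

σ = CV·μ = 0.52×0.348 = 0.18096, so σ² = 0.032747.
s+1 = μ(1−μ)/σ² = 0.226896/0.032747 = 6.9289, so s = shape1+shape2 = 5.9289.
shape1 = μs = 2.063, shape2 = (1−μ)s = 3.866.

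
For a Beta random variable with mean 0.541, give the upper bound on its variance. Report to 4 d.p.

0.2483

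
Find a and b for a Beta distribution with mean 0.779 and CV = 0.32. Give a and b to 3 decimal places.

a = 1.379, b = 0.391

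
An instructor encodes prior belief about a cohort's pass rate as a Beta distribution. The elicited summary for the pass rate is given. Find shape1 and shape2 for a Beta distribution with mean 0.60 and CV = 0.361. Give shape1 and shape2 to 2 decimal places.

Var = (CV·μ)² = (0.361×0.60)² = 0.046916.
shape1+shape2 = μ(1−μ)/Var − 1 = 0.2400/0.046916 − 1 = 4.1156.
Thus shape1 = 0.60·4.1156 = 2.47 and shape2 = 0.40·4.1156 = 1.65.

shape1 = 2.47, shape2 = 1.65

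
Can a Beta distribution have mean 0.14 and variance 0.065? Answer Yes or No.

Yes

A Beta with mean μ has variance μ(1−μ)/(α+β+1) < μ(1−μ).
Here μ(1−μ) = 0.14×0.86 = 0.1204, and 0.065 < 0.1204.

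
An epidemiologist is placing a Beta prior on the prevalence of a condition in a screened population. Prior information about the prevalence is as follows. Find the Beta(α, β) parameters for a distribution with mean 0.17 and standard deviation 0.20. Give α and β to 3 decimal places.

α = 0.430, β = 2.098

Variance = 0.20² = 0.0400. The moment-matching identity α+β = μ(1−μ)/Var − 1 gives
α+β = 0.1411/0.0400 − 1 = 2.5275, so α = μ·2.5275 = 0.430 and β = (1−μ)·2.5275 = 2.098.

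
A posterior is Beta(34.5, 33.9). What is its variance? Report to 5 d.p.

0.00360

μ = 34.5/68.4 = 0.504386; Var = μ(1−μ)/(α+β+1) = 0.2499808/69.4 = 0.00360.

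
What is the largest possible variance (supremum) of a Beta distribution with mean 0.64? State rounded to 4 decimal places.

Var = μ(1−μ)/(α+β+1), which approaches μ(1−μ) as α+β → 0.
So the supremum is μ(1−μ) = 0.64×0.36 = 0.2304.

0.2304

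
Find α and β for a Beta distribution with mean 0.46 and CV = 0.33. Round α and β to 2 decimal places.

σ = CV·μ = 0.33×0.46 = 0.15180, so σ² = 0.023043.
s+1 = μ(1−μ)/σ² = 0.2484/0.023043 = 10.7797, so s = α+β = 9.7797.
α = μs = 4.50, β = (1−μ)s = 5.28.

α = 4.50, β = 5.28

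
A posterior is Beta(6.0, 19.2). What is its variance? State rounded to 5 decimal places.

Var = αβ/[(α+β)²(α+β+1)] = (6.0×19.2)/(25.2²×26.2) = 115.20/16638.048 = 0.00692.

0.00692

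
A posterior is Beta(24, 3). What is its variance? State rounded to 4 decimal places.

Var = αβ/[(α+β)²(α+β+1)] = (24×3)/(27²×28) = 72/20412 = 0.0035.

0.0035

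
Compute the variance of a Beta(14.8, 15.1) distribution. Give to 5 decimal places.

α+β = 29.9 and αβ = 223.48, so Var = αβ/[(α+β)²(α+β+1)] = 223.48/27624.909 = 0.00809.

0.00809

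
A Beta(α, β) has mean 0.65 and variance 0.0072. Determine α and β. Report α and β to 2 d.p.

α = 19.89, β = 10.71

By moment matching, α+β = μ(1−μ)/σ² − 1 = (0.65·0.35)/0.0072 − 1 = 31.5972 − 1 = 30.5972.
Since α/(α+β) = μ, α = 0.65·30.5972 = 19.89 and β = 0.35·30.5972 = 10.71.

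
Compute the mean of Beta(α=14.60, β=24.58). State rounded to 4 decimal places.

0.3726

The Beta mean is α/(α+β) = 14.60/(14.60+24.58) = 0.3726.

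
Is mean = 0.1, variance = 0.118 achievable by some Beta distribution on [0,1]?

For any Beta, Var(X) < E[X]·(1−E[X]).
Here μ(1−μ) = 0.1×0.9 = 0.09, and 0.118 ≥ 0.09.

No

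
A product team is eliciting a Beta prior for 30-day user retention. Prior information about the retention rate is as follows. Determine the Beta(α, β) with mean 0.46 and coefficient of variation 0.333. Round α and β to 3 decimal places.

α = 4.410, β = 5.177

σ = CV·μ = 0.333×0.46 = 0.15318, so σ² = 0.023464.
s+1 = μ(1−μ)/σ² = 0.2484/0.023464 = 10.5864, so s = α+β = 9.5864.
α = μs = 4.410, β = (1−μ)s = 5.177.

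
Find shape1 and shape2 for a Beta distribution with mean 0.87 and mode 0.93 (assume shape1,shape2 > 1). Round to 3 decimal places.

shape1 = 12.470, shape2 = 1.863

With s = shape1+shape2: μ = shape1/s and mode = (shape1−1)/(s−2). Eliminating shape1 = μs,
μs − 1 = m(s−2) ⇒ s(μ−m) = 1−2m ⇒ s = -0.86/-0.06 = 14.3333.
So shape1 = μs = 12.470, shape2 = (1−μ)s = 1.863.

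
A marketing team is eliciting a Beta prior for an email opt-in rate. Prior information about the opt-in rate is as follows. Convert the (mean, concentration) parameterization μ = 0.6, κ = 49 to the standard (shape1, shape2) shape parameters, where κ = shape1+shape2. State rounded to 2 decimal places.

shape1 = 29.40, shape2 = 19.60

Split κ in proportion μ : (1−μ): shape1 = 0.6·49 = 29.40, shape2 = 49 − 29.40 = 19.60.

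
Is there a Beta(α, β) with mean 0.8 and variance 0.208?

No

For any Beta, Var(X) < E[X]·(1−E[X]).
Here μ(1−μ) = 0.8×0.2 = 0.16, and 0.208 ≥ 0.16.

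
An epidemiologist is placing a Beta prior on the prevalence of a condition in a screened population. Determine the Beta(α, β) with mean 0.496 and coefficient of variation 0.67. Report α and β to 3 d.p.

α = 0.627, β = 0.637

Var = (CV·μ)² = (0.67×0.496)² = 0.110437.
α+β = μ(1−μ)/Var − 1 = 0.249984/0.110437 − 1 = 1.2636.
Thus α = 0.496·1.2636 = 0.627 and β = 0.504·1.2636 = 0.637.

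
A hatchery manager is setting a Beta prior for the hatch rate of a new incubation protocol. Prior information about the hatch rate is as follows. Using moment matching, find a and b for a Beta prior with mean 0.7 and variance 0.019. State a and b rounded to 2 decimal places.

a = 7.04, b = 3.02

Let s = a+b. The Beta variance is μ(1−μ)/(s+1).
So s+1 = μ(1−μ)/σ² = (0.7×0.3)/0.019 = 0.21/0.019 = 11.0526, giving s = 10.0526.
Then a = μs = 0.7×10.0526 = 7.04 and b = (1−μ)s = 0.3×10.0526 = 3.02.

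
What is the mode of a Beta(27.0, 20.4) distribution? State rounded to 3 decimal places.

0.573

The density x^(α−1)(1−x)^(β−1) is maximised at (α−1)/(α+β−2) = 26.0/45.4 = 0.573.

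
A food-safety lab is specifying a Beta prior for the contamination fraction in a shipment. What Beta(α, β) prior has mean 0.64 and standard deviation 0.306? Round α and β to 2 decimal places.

Variance = 0.306² = 0.093636. The moment-matching identity α+β = μ(1−μ)/Var − 1 gives
α+β = 0.2304/0.093636 − 1 = 1.4606, so α = μ·1.4606 = 0.93 and β = (1−μ)·1.4606 = 0.53.

α = 0.93, β = 0.53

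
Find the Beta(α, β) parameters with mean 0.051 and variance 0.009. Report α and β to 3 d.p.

Let s = α+β. The Beta variance is μ(1−μ)/(s+1).
So s+1 = μ(1−μ)/σ² = (0.051×0.949)/0.009 = 0.048399/0.009 = 5.3777, giving s = 4.3777.
Then α = μs = 0.051×4.3777 = 0.223 and β = (1−μ)s = 0.949×4.3777 = 4.154.

α = 0.223, β = 4.154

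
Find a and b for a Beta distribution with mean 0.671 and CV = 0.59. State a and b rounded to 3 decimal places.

a = 0.274, b = 0.134

Var = (CV·μ)² = (0.59×0.671)² = 0.156729.
a+b = μ(1−μ)/Var − 1 = 0.220759/0.156729 − 1 = 0.4085.
Thus a = 0.671·0.4085 = 0.274 and b = 0.329·0.4085 = 0.134.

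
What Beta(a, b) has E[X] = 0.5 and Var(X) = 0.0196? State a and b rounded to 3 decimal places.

a = 5.878, b = 5.878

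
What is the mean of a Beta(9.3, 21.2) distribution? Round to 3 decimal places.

0.305

E[X] = α/(α+β) = 9.3/30.5 = 0.305.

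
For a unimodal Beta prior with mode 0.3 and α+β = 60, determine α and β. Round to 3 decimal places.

α = 18.400, β = 41.600

For α,β>1 the mode is (α−1)/(α+β−2), so α = mode·(κ−2)+1 = 0.3×58+1 = 18.400.
And β = (1−mode)·(κ−2)+1 = 0.7×58+1 = 41.600.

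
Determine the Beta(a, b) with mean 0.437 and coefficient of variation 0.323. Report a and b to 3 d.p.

a = 4.959, b = 6.389

σ = CV·μ = 0.323×0.437 = 0.14115, so σ² = 0.019924.
s+1 = μ(1−μ)/σ² = 0.246031/0.019924 = 12.3487, so s = a+b = 11.3487.
a = μs = 4.959, b = (1−μ)s = 6.389.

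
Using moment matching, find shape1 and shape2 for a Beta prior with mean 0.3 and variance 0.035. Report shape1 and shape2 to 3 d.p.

Let s = shape1+shape2. The Beta variance is μ(1−μ)/(s+1).
So s+1 = μ(1−μ)/σ² = (0.3×0.7)/0.035 = 0.21/0.035 = 6.0000, giving s = 5.0000.
Then shape1 = μs = 0.3×5.0000 = 1.500 and shape2 = (1−μ)s = 0.7×5.0000 = 3.500.

shape1 = 1.500, shape2 = 3.500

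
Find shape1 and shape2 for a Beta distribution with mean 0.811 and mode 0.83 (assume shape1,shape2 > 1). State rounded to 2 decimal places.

shape1 = 28.17, shape2 = 6.57

Let s = shape1+shape2. Mean gives shape1 = μs = 0.811s; mode gives (shape1−1)/(s−2) = 0.83.
Substituting: 0.811s − 1 = 0.83(s−2) = 0.83s − 1.66, so -0.019s = -0.66 and s = 34.7368.
Then shape1 = 0.811×34.7368 = 28.17 and shape2 = s−shape1 = 6.57.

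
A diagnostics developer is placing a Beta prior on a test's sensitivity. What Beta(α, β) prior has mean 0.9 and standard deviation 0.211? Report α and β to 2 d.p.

α = 0.92, β = 0.10

First σ² = 0.044521. Setting α = μn, β = (1−μ)n with n = α+β,
μ(1−μ)/(n+1) = 0.044521 ⇒ n+1 = 0.09/0.044521 = 2.0215 ⇒ n = 1.0215.
Hence α = 0.9×1.0215 = 0.92, β = 0.1×1.0215 = 0.10.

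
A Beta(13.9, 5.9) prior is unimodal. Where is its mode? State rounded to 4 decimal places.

0.7247

The density x^(α−1)(1−x)^(β−1) is maximised at (α−1)/(α+β−2) = 12.9/17.8 = 0.7247.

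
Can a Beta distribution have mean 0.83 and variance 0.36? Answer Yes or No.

A Beta with mean μ has variance μ(1−μ)/(α+β+1) < μ(1−μ).
Here μ(1−μ) = 0.83×0.17 = 0.1411, and 0.36 ≥ 0.1411.

No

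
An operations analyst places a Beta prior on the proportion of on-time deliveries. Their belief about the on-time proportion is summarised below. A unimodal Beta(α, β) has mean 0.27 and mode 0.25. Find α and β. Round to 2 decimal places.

α = 6.75, β = 18.25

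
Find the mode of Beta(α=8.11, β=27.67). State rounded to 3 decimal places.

With α,β > 1, mode = (α−1)/(α+β−2) = 7.11/33.78 = 0.210.

0.210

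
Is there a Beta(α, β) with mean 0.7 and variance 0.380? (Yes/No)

For any Beta, Var(X) < E[X]·(1−E[X]).
Here μ(1−μ) = 0.7×0.3 = 0.21, and 0.380 ≥ 0.21.

No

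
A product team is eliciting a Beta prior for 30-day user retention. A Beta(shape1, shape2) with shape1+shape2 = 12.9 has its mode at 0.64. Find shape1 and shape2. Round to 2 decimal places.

shape1 = 7.98, shape2 = 4.92

Mode = (shape1−1)/(κ−2) with κ = shape1+shape2, so shape1−1 = 0.64·10.9 = 6.98.
shape1 = 7.98; shape2 = κ − shape1 = 4.92.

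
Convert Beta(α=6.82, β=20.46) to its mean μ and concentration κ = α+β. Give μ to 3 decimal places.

μ = 0.250, κ = 27.28

κ = α+β = 6.82+20.46 = 27.28; μ = α/κ = 6.82/27.28 = 0.250.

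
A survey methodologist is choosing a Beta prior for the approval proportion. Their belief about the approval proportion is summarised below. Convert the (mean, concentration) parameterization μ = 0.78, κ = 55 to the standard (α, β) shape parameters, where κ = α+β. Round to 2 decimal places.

α = 42.90, β = 12.10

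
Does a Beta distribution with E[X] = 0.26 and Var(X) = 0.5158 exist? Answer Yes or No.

No

A Beta with mean μ has variance μ(1−μ)/(α+β+1) < μ(1−μ).
Here μ(1−μ) = 0.26×0.74 = 0.1924, and 0.5158 ≥ 0.1924.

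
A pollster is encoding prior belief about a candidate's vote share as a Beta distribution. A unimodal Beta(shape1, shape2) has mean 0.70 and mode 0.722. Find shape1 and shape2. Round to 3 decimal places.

Let s = shape1+shape2. Mean gives shape1 = μs = 0.70s; mode gives (shape1−1)/(s−2) = 0.722.
Substituting: 0.70s − 1 = 0.722(s−2) = 0.722s − 1.444, so -0.022s = -0.444 and s = 20.1818.
Then shape1 = 0.70×20.1818 = 14.127 and shape2 = s−shape1 = 6.055.

shape1 = 14.127, shape2 = 6.055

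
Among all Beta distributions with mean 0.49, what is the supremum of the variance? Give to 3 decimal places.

For fixed mean μ the Beta variance is μ(1−μ)/(α+β+1), increasing as α+β decreases.
Its least upper bound (not attained) is μ(1−μ) = 0.49·0.51 = 0.250.

0.250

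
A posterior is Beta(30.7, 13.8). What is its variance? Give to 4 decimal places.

0.0047

α+β = 44.5 and αβ = 423.66, so Var = αβ/[(α+β)²(α+β+1)] = 423.66/90101.375 = 0.0047.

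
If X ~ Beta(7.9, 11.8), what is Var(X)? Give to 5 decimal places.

α+β = 19.7 and αβ = 93.22, so Var = αβ/[(α+β)²(α+β+1)] = 93.22/8033.463 = 0.01160.

0.01160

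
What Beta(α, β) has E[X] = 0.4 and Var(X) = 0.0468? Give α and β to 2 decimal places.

α = 1.65, β = 2.48

Write ν = α+β; then α = μν and Var = μ(1−μ)/(ν+1).
ν = μ(1−μ)/Var − 1 = 0.24/0.0468 − 1 = 4.1282.
α = 0.4·4.1282 = 1.65, β = 0.6·4.1282 = 2.48.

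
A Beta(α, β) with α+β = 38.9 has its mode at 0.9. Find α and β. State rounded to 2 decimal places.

α = 34.21, β = 4.69

For α,β>1 the mode is (α−1)/(α+β−2), so α = mode·(κ−2)+1 = 0.9×36.9+1 = 34.21.
And β = (1−mode)·(κ−2)+1 = 0.1×36.9+1 = 4.69.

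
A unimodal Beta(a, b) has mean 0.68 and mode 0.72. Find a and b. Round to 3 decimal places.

a = 7.480, b = 3.520

With s = a+b: μ = a/s and mode = (a−1)/(s−2). Eliminating a = μs,
μs − 1 = m(s−2) ⇒ s(μ−m) = 1−2m ⇒ s = -0.44/-0.04 = 11.0000.
So a = μs = 7.480, b = (1−μ)s = 3.520.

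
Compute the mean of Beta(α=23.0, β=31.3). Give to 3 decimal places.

0.424

The Beta mean is α/(α+β) = 23.0/(23.0+31.3) = 0.424.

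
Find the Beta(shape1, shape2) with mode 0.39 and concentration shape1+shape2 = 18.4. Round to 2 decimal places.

shape1 = 7.40, shape2 = 11.00

For shape1,shape2>1 the mode is (shape1−1)/(shape1+shape2−2), so shape1 = mode·(κ−2)+1 = 0.39×16.4+1 = 7.40.
And shape2 = (1−mode)·(κ−2)+1 = 0.61×16.4+1 = 11.00.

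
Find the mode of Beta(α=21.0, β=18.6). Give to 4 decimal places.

With α,β > 1, mode = (α−1)/(α+β−2) = 20.0/37.6 = 0.5319.

0.5319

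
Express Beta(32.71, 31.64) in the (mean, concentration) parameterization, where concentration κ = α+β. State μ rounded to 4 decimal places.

μ = 0.5083, κ = 64.35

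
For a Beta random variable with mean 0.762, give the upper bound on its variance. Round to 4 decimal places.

0.1814

Var = μ(1−μ)/(α+β+1), which approaches μ(1−μ) as α+β → 0.
So the supremum is μ(1−μ) = 0.762×0.238 = 0.1814.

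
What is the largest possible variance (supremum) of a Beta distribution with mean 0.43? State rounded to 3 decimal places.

0.245

For fixed mean μ the Beta variance is μ(1−μ)/(α+β+1), increasing as α+β decreases.
Its least upper bound (not attained) is μ(1−μ) = 0.43·0.57 = 0.245.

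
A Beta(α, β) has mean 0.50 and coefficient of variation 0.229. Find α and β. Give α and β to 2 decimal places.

α = 9.03, β = 9.03

σ = CV·μ = 0.229×0.50 = 0.11450, so σ² = 0.013110.
s+1 = μ(1−μ)/σ² = 0.2500/0.013110 = 19.0690, so s = α+β = 18.0690.
α = μs = 9.03, β = (1−μ)s = 9.03.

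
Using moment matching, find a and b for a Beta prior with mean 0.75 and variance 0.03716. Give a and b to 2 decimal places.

By moment matching, a+b = μ(1−μ)/σ² − 1 = (0.75·0.25)/0.03716 − 1 = 5.0457 − 1 = 4.0457.
Since a/(a+b) = μ, a = 0.75·4.0457 = 3.03 and b = 0.25·4.0457 = 1.01.

a = 3.03, b = 1.01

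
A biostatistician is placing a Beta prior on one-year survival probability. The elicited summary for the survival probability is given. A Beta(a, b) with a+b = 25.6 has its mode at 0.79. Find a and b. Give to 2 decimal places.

For a,b>1 the mode is (a−1)/(a+b−2), so a = mode·(κ−2)+1 = 0.79×23.6+1 = 19.64.
And b = (1−mode)·(κ−2)+1 = 0.21×23.6+1 = 5.96.

a = 19.64, b = 5.96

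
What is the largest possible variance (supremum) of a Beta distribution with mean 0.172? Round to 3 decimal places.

For fixed mean μ the Beta variance is μ(1−μ)/(α+β+1), increasing as α+β decreases.
Its least upper bound (not attained) is μ(1−μ) = 0.172·0.828 = 0.142.

0.142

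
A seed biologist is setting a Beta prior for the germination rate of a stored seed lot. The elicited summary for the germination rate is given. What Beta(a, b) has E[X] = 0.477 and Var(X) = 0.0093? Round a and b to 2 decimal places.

a = 12.32, b = 13.51

Write ν = a+b; then a = μν and Var = μ(1−μ)/(ν+1).
ν = μ(1−μ)/Var − 1 = 0.249471/0.0093 − 1 = 25.8248.
a = 0.477·25.8248 = 12.32, b = 0.523·25.8248 = 13.51.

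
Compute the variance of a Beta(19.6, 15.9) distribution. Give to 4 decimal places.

0.0068

Var = αβ/[(α+β)²(α+β+1)] = (19.6×15.9)/(35.5²×36.5) = 311.64/45999.125 = 0.0068.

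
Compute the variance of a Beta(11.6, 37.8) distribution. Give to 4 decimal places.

α+β = 49.4 and αβ = 438.48, so Var = αβ/[(α+β)²(α+β+1)] = 438.48/122994.144 = 0.0036.

0.0036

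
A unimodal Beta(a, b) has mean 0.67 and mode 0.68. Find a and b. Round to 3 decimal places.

Let s = a+b. Mean gives a = μs = 0.67s; mode gives (a−1)/(s−2) = 0.68.
Substituting: 0.67s − 1 = 0.68(s−2) = 0.68s − 1.36, so -0.01s = -0.36 and s = 36.0000.
Then a = 0.67×36.0000 = 24.120 and b = s−a = 11.880.

a = 24.120, b = 11.880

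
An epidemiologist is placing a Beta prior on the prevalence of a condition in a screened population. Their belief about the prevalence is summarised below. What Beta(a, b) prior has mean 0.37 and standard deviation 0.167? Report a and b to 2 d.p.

a = 2.72, b = 4.64

First σ² = 0.027889. Setting a = μn, b = (1−μ)n with n = a+b,
μ(1−μ)/(n+1) = 0.027889 ⇒ n+1 = 0.2331/0.027889 = 8.3581 ⇒ n = 7.3581.
Hence a = 0.37×7.3581 = 2.72, b = 0.63×7.3581 = 4.64.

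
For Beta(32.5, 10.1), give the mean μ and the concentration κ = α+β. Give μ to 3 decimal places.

μ = 0.763, κ = 42.6

κ = α+β = 32.5+10.1 = 42.6; μ = α/κ = 32.5/42.6 = 0.763.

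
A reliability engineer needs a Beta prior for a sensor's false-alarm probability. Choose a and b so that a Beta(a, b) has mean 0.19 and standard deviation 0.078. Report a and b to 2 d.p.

a = 4.62, b = 19.68

First σ² = 0.006084. Setting a = μn, b = (1−μ)n with n = a+b,
μ(1−μ)/(n+1) = 0.006084 ⇒ n+1 = 0.1539/0.006084 = 25.2959 ⇒ n = 24.2959.
Hence a = 0.19×24.2959 = 4.62, b = 0.81×24.2959 = 19.68.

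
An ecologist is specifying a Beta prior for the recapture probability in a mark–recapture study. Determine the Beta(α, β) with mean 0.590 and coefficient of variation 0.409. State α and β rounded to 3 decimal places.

α = 1.861, β = 1.293

Var = (CV·μ)² = (0.409×0.590)² = 0.058231.
α+β = μ(1−μ)/Var − 1 = 0.241900/0.058231 − 1 = 3.1542.
Thus α = 0.590·3.1542 = 1.861 and β = 0.410·3.1542 = 1.293.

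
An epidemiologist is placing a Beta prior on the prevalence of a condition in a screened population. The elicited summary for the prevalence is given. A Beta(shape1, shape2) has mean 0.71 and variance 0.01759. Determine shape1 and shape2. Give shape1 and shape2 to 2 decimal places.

shape1 = 7.60, shape2 = 3.10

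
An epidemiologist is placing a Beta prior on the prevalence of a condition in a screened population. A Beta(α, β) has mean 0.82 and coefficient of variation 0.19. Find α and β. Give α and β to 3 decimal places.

Var = (CV·μ)² = (0.19×0.82)² = 0.024274.
α+β = μ(1−μ)/Var − 1 = 0.1476/0.024274 − 1 = 5.0807.
Thus α = 0.82·5.0807 = 4.166 and β = 0.18·5.0807 = 0.915.

α = 4.166, β = 0.915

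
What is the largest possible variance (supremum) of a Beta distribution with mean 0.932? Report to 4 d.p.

For fixed mean μ the Beta variance is μ(1−μ)/(α+β+1), increasing as α+β decreases.
Its least upper bound (not attained) is μ(1−μ) = 0.932·0.068 = 0.0634.

0.0634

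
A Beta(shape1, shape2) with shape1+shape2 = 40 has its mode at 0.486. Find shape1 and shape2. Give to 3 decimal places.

Mode = (shape1−1)/(κ−2) with κ = shape1+shape2, so shape1−1 = 0.486·38 = 18.468.
shape1 = 19.468; shape2 = κ − shape1 = 20.532.

shape1 = 19.468, shape2 = 20.532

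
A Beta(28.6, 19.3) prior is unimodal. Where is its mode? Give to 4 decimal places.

The density x^(α−1)(1−x)^(β−1) is maximised at (α−1)/(α+β−2) = 27.6/45.9 = 0.6013.

0.6013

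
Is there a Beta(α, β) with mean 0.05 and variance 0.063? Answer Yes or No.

No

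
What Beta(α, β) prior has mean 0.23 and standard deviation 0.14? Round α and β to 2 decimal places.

First σ² = 0.0196. Setting α = μn, β = (1−μ)n with n = α+β,
μ(1−μ)/(n+1) = 0.0196 ⇒ n+1 = 0.1771/0.0196 = 9.0357 ⇒ n = 8.0357.
Hence α = 0.23×8.0357 = 1.85, β = 0.77×8.0357 = 6.19.

α = 1.85, β = 6.19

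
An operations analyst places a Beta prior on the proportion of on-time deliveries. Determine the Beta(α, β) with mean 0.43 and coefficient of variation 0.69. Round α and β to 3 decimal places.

α = 0.767, β = 1.017

σ = CV·μ = 0.69×0.43 = 0.29670, so σ² = 0.088031.
s+1 = μ(1−μ)/σ² = 0.2451/0.088031 = 2.7842, so s = α+β = 1.7842.
α = μs = 0.767, β = (1−μ)s = 1.017.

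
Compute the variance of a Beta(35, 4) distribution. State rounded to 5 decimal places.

α+β = 39 and αβ = 140, so Var = αβ/[(α+β)²(α+β+1)] = 140/60840 = 0.00230.

0.00230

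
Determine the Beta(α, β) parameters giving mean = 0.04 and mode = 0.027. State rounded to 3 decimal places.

Let s = α+β. Mean gives α = μs = 0.04s; mode gives (α−1)/(s−2) = 0.027.
Substituting: 0.04s − 1 = 0.027(s−2) = 0.027s − 0.054, so 0.013s = 0.946 and s = 72.7692.
Then α = 0.04×72.7692 = 2.911 and β = s−α = 69.858.

α = 2.911, β = 69.858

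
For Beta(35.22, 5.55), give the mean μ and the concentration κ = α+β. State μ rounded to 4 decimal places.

μ = 0.8639, κ = 40.77

κ = α+β = 35.22+5.55 = 40.77; μ = α/κ = 35.22/40.77 = 0.8639.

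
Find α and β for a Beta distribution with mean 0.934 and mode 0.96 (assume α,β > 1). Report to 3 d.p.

α = 33.049, β = 2.335

With s = α+β: μ = α/s and mode = (α−1)/(s−2). Eliminating α = μs,
μs − 1 = m(s−2) ⇒ s(μ−m) = 1−2m ⇒ s = -0.92/-0.026 = 35.3846.
So α = μs = 33.049, β = (1−μ)s = 2.335.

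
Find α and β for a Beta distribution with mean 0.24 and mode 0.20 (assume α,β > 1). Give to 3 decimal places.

α = 3.600, β = 11.400

With s = α+β: μ = α/s and mode = (α−1)/(s−2). Eliminating α = μs,
μs − 1 = m(s−2) ⇒ s(μ−m) = 1−2m ⇒ s = 0.60/0.04 = 15.0000.
So α = μs = 3.600, β = (1−μ)s = 11.400.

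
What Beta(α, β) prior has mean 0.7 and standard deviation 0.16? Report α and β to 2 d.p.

α = 5.04, β = 2.16

First σ² = 0.0256. Setting α = μn, β = (1−μ)n with n = α+β,
μ(1−μ)/(n+1) = 0.0256 ⇒ n+1 = 0.21/0.0256 = 8.2031 ⇒ n = 7.2031.
Hence α = 0.7×7.2031 = 5.04, β = 0.3×7.2031 = 2.16.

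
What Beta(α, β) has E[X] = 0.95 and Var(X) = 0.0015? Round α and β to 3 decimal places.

α = 29.133, β = 1.533

By moment matching, α+β = μ(1−μ)/σ² − 1 = (0.95·0.05)/0.0015 − 1 = 31.6667 − 1 = 30.6667.
Since α/(α+β) = μ, α = 0.95·30.6667 = 29.133 and β = 0.05·30.6667 = 1.533.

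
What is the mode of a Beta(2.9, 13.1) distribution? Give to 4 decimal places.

The density x^(α−1)(1−x)^(β−1) is maximised at (α−1)/(α+β−2) = 1.9/14.0 = 0.1357.

0.1357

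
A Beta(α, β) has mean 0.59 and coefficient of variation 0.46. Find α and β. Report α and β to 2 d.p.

α = 1.35, β = 0.94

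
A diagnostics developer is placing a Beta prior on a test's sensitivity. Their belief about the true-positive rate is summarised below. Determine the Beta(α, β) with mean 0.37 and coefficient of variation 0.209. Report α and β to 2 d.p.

Var = (CV·μ)² = (0.209×0.37)² = 0.005980.
α+β = μ(1−μ)/Var − 1 = 0.2331/0.005980 − 1 = 37.9804.
Thus α = 0.37·37.9804 = 14.05 and β = 0.63·37.9804 = 23.93.

α = 14.05, β = 23.93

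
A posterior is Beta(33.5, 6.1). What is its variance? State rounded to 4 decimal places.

Var = αβ/[(α+β)²(α+β+1)] = (33.5×6.1)/(39.6²×40.6) = 204.35/63667.296 = 0.0032.

0.0032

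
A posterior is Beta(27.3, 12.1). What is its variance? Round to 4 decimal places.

α+β = 39.4 and αβ = 330.33, so Var = αβ/[(α+β)²(α+β+1)] = 330.33/62715.344 = 0.0053.

0.0053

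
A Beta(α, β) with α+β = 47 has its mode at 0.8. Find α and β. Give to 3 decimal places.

α = 37.000, β = 10.000

For α,β>1 the mode is (α−1)/(α+β−2), so α = mode·(κ−2)+1 = 0.8×45+1 = 37.000.
And β = (1−mode)·(κ−2)+1 = 0.2×45+1 = 10.000.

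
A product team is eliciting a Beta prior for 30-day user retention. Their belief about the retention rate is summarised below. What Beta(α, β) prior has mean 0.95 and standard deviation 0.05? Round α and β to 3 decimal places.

α = 17.100, β = 0.900

Variance = 0.05² = 0.0025. The moment-matching identity α+β = μ(1−μ)/Var − 1 gives
α+β = 0.0475/0.0025 − 1 = 18.0000, so α = μ·18.0000 = 17.100 and β = (1−μ)·18.0000 = 0.900.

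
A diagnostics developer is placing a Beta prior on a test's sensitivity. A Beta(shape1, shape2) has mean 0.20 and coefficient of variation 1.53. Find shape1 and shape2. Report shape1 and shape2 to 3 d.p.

σ = CV·μ = 1.53×0.20 = 0.30600, so σ² = 0.093636.
s+1 = μ(1−μ)/σ² = 0.1600/0.093636 = 1.7087, so s = shape1+shape2 = 0.7087.
shape1 = μs = 0.142, shape2 = (1−μ)s = 0.567.

shape1 = 0.142, shape2 = 0.567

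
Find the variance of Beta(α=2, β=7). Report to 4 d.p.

0.0173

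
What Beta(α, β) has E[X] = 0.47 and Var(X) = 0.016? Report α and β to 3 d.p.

Write ν = α+β; then α = μν and Var = μ(1−μ)/(ν+1).
ν = μ(1−μ)/Var − 1 = 0.2491/0.016 − 1 = 14.5687.
α = 0.47·14.5687 = 6.847, β = 0.53·14.5687 = 7.721.

α = 6.847, β = 7.721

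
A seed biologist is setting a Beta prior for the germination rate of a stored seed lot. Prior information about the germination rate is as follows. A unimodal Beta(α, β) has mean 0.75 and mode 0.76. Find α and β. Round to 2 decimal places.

With s = α+β: μ = α/s and mode = (α−1)/(s−2). Eliminating α = μs,
μs − 1 = m(s−2) ⇒ s(μ−m) = 1−2m ⇒ s = -0.52/-0.01 = 52.0000.
So α = μs = 39.00, β = (1−μ)s = 13.00.

α = 39.00, β = 13.00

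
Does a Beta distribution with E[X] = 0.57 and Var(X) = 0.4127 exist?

The Beta variance bound is σ² < μ(1−μ).
Here μ(1−μ) = 0.57×0.43 = 0.2451, and 0.4127 ≥ 0.2451.

No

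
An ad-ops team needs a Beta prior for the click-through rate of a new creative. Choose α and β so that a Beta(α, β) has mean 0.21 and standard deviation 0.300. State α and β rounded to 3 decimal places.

α = 0.177, β = 0.666

First σ² = 0.090000. Setting α = μn, β = (1−μ)n with n = α+β,
μ(1−μ)/(n+1) = 0.090000 ⇒ n+1 = 0.1659/0.090000 = 1.8433 ⇒ n = 0.8433.
Hence α = 0.21×0.8433 = 0.177, β = 0.79×0.8433 = 0.666.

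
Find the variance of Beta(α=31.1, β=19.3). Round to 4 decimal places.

0.0046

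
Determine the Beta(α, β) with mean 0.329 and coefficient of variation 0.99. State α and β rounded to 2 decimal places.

α = 0.36, β = 0.73

Var = (CV·μ)² = (0.99×0.329)² = 0.106087.
α+β = μ(1−μ)/Var − 1 = 0.220759/0.106087 − 1 = 1.0809.
Thus α = 0.329·1.0809 = 0.36 and β = 0.671·1.0809 = 0.73.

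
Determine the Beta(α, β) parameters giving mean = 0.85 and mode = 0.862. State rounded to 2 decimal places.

α = 51.28, β = 9.05

Let s = α+β. Mean gives α = μs = 0.85s; mode gives (α−1)/(s−2) = 0.862.
Substituting: 0.85s − 1 = 0.862(s−2) = 0.862s − 1.724, so -0.012s = -0.724 and s = 60.3333.
Then α = 0.85×60.3333 = 51.28 and β = s−α = 9.05.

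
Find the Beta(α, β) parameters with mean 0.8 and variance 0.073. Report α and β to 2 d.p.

α = 0.95, β = 0.24

Write ν = α+β; then α = μν and Var = μ(1−μ)/(ν+1).
ν = μ(1−μ)/Var − 1 = 0.16/0.073 − 1 = 1.1918.
α = 0.8·1.1918 = 0.95, β = 0.2·1.1918 = 0.24.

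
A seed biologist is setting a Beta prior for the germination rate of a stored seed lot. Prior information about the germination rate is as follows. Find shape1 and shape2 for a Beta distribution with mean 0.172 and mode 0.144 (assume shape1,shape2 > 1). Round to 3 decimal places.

shape1 = 4.374, shape2 = 21.055

Let s = shape1+shape2. Mean gives shape1 = μs = 0.172s; mode gives (shape1−1)/(s−2) = 0.144.
Substituting: 0.172s − 1 = 0.144(s−2) = 0.144s − 0.288, so 0.028s = 0.712 and s = 25.4286.
Then shape1 = 0.172×25.4286 = 4.374 and shape2 = s−shape1 = 21.055.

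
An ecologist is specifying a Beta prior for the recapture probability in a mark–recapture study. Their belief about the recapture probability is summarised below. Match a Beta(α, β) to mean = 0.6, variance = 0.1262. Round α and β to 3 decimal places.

α = 0.541, β = 0.361

Write ν = α+β; then α = μν and Var = μ(1−μ)/(ν+1).
ν = μ(1−μ)/Var − 1 = 0.24/0.1262 − 1 = 0.9017.
α = 0.6·0.9017 = 0.541, β = 0.4·0.9017 = 0.361.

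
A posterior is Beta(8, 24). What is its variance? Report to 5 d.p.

0.00568

μ = 8/32 = 0.250000; Var = μ(1−μ)/(α+β+1) = 0.1875000/33 = 0.00568.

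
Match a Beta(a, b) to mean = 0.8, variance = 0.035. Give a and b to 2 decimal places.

Write ν = a+b; then a = μν and Var = μ(1−μ)/(ν+1).
ν = μ(1−μ)/Var − 1 = 0.16/0.035 − 1 = 3.5714.
a = 0.8·3.5714 = 2.86, b = 0.2·3.5714 = 0.71.

a = 2.86, b = 0.71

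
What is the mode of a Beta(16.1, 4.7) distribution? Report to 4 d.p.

With α,β > 1, mode = (α−1)/(α+β−2) = 15.1/18.8 = 0.8032.

0.8032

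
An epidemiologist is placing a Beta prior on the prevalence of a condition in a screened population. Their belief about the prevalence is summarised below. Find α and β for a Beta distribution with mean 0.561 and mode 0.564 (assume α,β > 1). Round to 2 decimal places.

α = 23.94, β = 18.73

With s = α+β: μ = α/s and mode = (α−1)/(s−2). Eliminating α = μs,
μs − 1 = m(s−2) ⇒ s(μ−m) = 1−2m ⇒ s = -0.128/-0.003 = 42.6667.
So α = μs = 23.94, β = (1−μ)s = 18.73.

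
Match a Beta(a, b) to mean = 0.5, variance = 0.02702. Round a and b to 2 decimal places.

Let s = a+b. The Beta variance is μ(1−μ)/(s+1).
So s+1 = μ(1−μ)/σ² = (0.5×0.5)/0.02702 = 0.25/0.02702 = 9.2524, giving s = 8.2524.
Then a = μs = 0.5×8.2524 = 4.13 and b = (1−μ)s = 0.5×8.2524 = 4.13.

a = 4.13, b = 4.13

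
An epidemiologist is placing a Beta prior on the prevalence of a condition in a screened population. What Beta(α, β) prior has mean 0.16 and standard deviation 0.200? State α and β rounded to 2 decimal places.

Variance = 0.200² = 0.040000. The moment-matching identity α+β = μ(1−μ)/Var − 1 gives
α+β = 0.1344/0.040000 − 1 = 2.3600, so α = μ·2.3600 = 0.38 and β = (1−μ)·2.3600 = 1.98.

α = 0.38, β = 1.98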